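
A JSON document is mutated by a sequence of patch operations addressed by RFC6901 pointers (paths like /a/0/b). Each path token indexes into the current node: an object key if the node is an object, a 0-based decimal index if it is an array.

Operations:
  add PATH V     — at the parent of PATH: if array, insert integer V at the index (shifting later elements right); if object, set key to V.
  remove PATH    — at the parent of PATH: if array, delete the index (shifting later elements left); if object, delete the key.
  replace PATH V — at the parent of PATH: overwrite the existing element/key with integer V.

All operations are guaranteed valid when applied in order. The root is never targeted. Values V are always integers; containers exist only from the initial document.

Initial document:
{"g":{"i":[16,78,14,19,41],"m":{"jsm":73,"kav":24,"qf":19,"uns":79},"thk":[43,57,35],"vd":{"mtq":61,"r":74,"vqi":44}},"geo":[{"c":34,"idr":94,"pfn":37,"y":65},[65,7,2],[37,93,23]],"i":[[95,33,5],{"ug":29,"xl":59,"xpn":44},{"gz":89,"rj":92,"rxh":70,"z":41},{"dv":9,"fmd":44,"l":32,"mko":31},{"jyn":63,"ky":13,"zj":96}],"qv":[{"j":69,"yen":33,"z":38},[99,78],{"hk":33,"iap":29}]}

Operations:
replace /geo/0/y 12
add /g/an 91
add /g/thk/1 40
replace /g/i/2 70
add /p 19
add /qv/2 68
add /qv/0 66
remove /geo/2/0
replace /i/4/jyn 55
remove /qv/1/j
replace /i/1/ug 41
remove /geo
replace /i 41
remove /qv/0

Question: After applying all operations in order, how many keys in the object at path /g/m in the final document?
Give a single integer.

After op 1 (replace /geo/0/y 12): {"g":{"i":[16,78,14,19,41],"m":{"jsm":73,"kav":24,"qf":19,"uns":79},"thk":[43,57,35],"vd":{"mtq":61,"r":74,"vqi":44}},"geo":[{"c":34,"idr":94,"pfn":37,"y":12},[65,7,2],[37,93,23]],"i":[[95,33,5],{"ug":29,"xl":59,"xpn":44},{"gz":89,"rj":92,"rxh":70,"z":41},{"dv":9,"fmd":44,"l":32,"mko":31},{"jyn":63,"ky":13,"zj":96}],"qv":[{"j":69,"yen":33,"z":38},[99,78],{"hk":33,"iap":29}]}
After op 2 (add /g/an 91): {"g":{"an":91,"i":[16,78,14,19,41],"m":{"jsm":73,"kav":24,"qf":19,"uns":79},"thk":[43,57,35],"vd":{"mtq":61,"r":74,"vqi":44}},"geo":[{"c":34,"idr":94,"pfn":37,"y":12},[65,7,2],[37,93,23]],"i":[[95,33,5],{"ug":29,"xl":59,"xpn":44},{"gz":89,"rj":92,"rxh":70,"z":41},{"dv":9,"fmd":44,"l":32,"mko":31},{"jyn":63,"ky":13,"zj":96}],"qv":[{"j":69,"yen":33,"z":38},[99,78],{"hk":33,"iap":29}]}
After op 3 (add /g/thk/1 40): {"g":{"an":91,"i":[16,78,14,19,41],"m":{"jsm":73,"kav":24,"qf":19,"uns":79},"thk":[43,40,57,35],"vd":{"mtq":61,"r":74,"vqi":44}},"geo":[{"c":34,"idr":94,"pfn":37,"y":12},[65,7,2],[37,93,23]],"i":[[95,33,5],{"ug":29,"xl":59,"xpn":44},{"gz":89,"rj":92,"rxh":70,"z":41},{"dv":9,"fmd":44,"l":32,"mko":31},{"jyn":63,"ky":13,"zj":96}],"qv":[{"j":69,"yen":33,"z":38},[99,78],{"hk":33,"iap":29}]}
After op 4 (replace /g/i/2 70): {"g":{"an":91,"i":[16,78,70,19,41],"m":{"jsm":73,"kav":24,"qf":19,"uns":79},"thk":[43,40,57,35],"vd":{"mtq":61,"r":74,"vqi":44}},"geo":[{"c":34,"idr":94,"pfn":37,"y":12},[65,7,2],[37,93,23]],"i":[[95,33,5],{"ug":29,"xl":59,"xpn":44},{"gz":89,"rj":92,"rxh":70,"z":41},{"dv":9,"fmd":44,"l":32,"mko":31},{"jyn":63,"ky":13,"zj":96}],"qv":[{"j":69,"yen":33,"z":38},[99,78],{"hk":33,"iap":29}]}
After op 5 (add /p 19): {"g":{"an":91,"i":[16,78,70,19,41],"m":{"jsm":73,"kav":24,"qf":19,"uns":79},"thk":[43,40,57,35],"vd":{"mtq":61,"r":74,"vqi":44}},"geo":[{"c":34,"idr":94,"pfn":37,"y":12},[65,7,2],[37,93,23]],"i":[[95,33,5],{"ug":29,"xl":59,"xpn":44},{"gz":89,"rj":92,"rxh":70,"z":41},{"dv":9,"fmd":44,"l":32,"mko":31},{"jyn":63,"ky":13,"zj":96}],"p":19,"qv":[{"j":69,"yen":33,"z":38},[99,78],{"hk":33,"iap":29}]}
After op 6 (add /qv/2 68): {"g":{"an":91,"i":[16,78,70,19,41],"m":{"jsm":73,"kav":24,"qf":19,"uns":79},"thk":[43,40,57,35],"vd":{"mtq":61,"r":74,"vqi":44}},"geo":[{"c":34,"idr":94,"pfn":37,"y":12},[65,7,2],[37,93,23]],"i":[[95,33,5],{"ug":29,"xl":59,"xpn":44},{"gz":89,"rj":92,"rxh":70,"z":41},{"dv":9,"fmd":44,"l":32,"mko":31},{"jyn":63,"ky":13,"zj":96}],"p":19,"qv":[{"j":69,"yen":33,"z":38},[99,78],68,{"hk":33,"iap":29}]}
After op 7 (add /qv/0 66): {"g":{"an":91,"i":[16,78,70,19,41],"m":{"jsm":73,"kav":24,"qf":19,"uns":79},"thk":[43,40,57,35],"vd":{"mtq":61,"r":74,"vqi":44}},"geo":[{"c":34,"idr":94,"pfn":37,"y":12},[65,7,2],[37,93,23]],"i":[[95,33,5],{"ug":29,"xl":59,"xpn":44},{"gz":89,"rj":92,"rxh":70,"z":41},{"dv":9,"fmd":44,"l":32,"mko":31},{"jyn":63,"ky":13,"zj":96}],"p":19,"qv":[66,{"j":69,"yen":33,"z":38},[99,78],68,{"hk":33,"iap":29}]}
After op 8 (remove /geo/2/0): {"g":{"an":91,"i":[16,78,70,19,41],"m":{"jsm":73,"kav":24,"qf":19,"uns":79},"thk":[43,40,57,35],"vd":{"mtq":61,"r":74,"vqi":44}},"geo":[{"c":34,"idr":94,"pfn":37,"y":12},[65,7,2],[93,23]],"i":[[95,33,5],{"ug":29,"xl":59,"xpn":44},{"gz":89,"rj":92,"rxh":70,"z":41},{"dv":9,"fmd":44,"l":32,"mko":31},{"jyn":63,"ky":13,"zj":96}],"p":19,"qv":[66,{"j":69,"yen":33,"z":38},[99,78],68,{"hk":33,"iap":29}]}
After op 9 (replace /i/4/jyn 55): {"g":{"an":91,"i":[16,78,70,19,41],"m":{"jsm":73,"kav":24,"qf":19,"uns":79},"thk":[43,40,57,35],"vd":{"mtq":61,"r":74,"vqi":44}},"geo":[{"c":34,"idr":94,"pfn":37,"y":12},[65,7,2],[93,23]],"i":[[95,33,5],{"ug":29,"xl":59,"xpn":44},{"gz":89,"rj":92,"rxh":70,"z":41},{"dv":9,"fmd":44,"l":32,"mko":31},{"jyn":55,"ky":13,"zj":96}],"p":19,"qv":[66,{"j":69,"yen":33,"z":38},[99,78],68,{"hk":33,"iap":29}]}
After op 10 (remove /qv/1/j): {"g":{"an":91,"i":[16,78,70,19,41],"m":{"jsm":73,"kav":24,"qf":19,"uns":79},"thk":[43,40,57,35],"vd":{"mtq":61,"r":74,"vqi":44}},"geo":[{"c":34,"idr":94,"pfn":37,"y":12},[65,7,2],[93,23]],"i":[[95,33,5],{"ug":29,"xl":59,"xpn":44},{"gz":89,"rj":92,"rxh":70,"z":41},{"dv":9,"fmd":44,"l":32,"mko":31},{"jyn":55,"ky":13,"zj":96}],"p":19,"qv":[66,{"yen":33,"z":38},[99,78],68,{"hk":33,"iap":29}]}
After op 11 (replace /i/1/ug 41): {"g":{"an":91,"i":[16,78,70,19,41],"m":{"jsm":73,"kav":24,"qf":19,"uns":79},"thk":[43,40,57,35],"vd":{"mtq":61,"r":74,"vqi":44}},"geo":[{"c":34,"idr":94,"pfn":37,"y":12},[65,7,2],[93,23]],"i":[[95,33,5],{"ug":41,"xl":59,"xpn":44},{"gz":89,"rj":92,"rxh":70,"z":41},{"dv":9,"fmd":44,"l":32,"mko":31},{"jyn":55,"ky":13,"zj":96}],"p":19,"qv":[66,{"yen":33,"z":38},[99,78],68,{"hk":33,"iap":29}]}
After op 12 (remove /geo): {"g":{"an":91,"i":[16,78,70,19,41],"m":{"jsm":73,"kav":24,"qf":19,"uns":79},"thk":[43,40,57,35],"vd":{"mtq":61,"r":74,"vqi":44}},"i":[[95,33,5],{"ug":41,"xl":59,"xpn":44},{"gz":89,"rj":92,"rxh":70,"z":41},{"dv":9,"fmd":44,"l":32,"mko":31},{"jyn":55,"ky":13,"zj":96}],"p":19,"qv":[66,{"yen":33,"z":38},[99,78],68,{"hk":33,"iap":29}]}
After op 13 (replace /i 41): {"g":{"an":91,"i":[16,78,70,19,41],"m":{"jsm":73,"kav":24,"qf":19,"uns":79},"thk":[43,40,57,35],"vd":{"mtq":61,"r":74,"vqi":44}},"i":41,"p":19,"qv":[66,{"yen":33,"z":38},[99,78],68,{"hk":33,"iap":29}]}
After op 14 (remove /qv/0): {"g":{"an":91,"i":[16,78,70,19,41],"m":{"jsm":73,"kav":24,"qf":19,"uns":79},"thk":[43,40,57,35],"vd":{"mtq":61,"r":74,"vqi":44}},"i":41,"p":19,"qv":[{"yen":33,"z":38},[99,78],68,{"hk":33,"iap":29}]}
Size at path /g/m: 4

Answer: 4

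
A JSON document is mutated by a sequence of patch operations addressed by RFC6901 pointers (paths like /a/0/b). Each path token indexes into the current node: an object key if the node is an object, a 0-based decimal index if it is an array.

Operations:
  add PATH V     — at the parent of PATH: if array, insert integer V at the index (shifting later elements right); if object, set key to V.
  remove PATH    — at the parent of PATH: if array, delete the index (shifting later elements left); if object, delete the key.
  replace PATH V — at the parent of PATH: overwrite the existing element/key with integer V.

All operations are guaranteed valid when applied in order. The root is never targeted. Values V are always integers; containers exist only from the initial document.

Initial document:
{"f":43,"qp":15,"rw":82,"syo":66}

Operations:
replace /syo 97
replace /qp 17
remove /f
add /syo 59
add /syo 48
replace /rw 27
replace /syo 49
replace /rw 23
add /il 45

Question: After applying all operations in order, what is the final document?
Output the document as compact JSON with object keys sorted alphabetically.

Answer: {"il":45,"qp":17,"rw":23,"syo":49}

Derivation:
After op 1 (replace /syo 97): {"f":43,"qp":15,"rw":82,"syo":97}
After op 2 (replace /qp 17): {"f":43,"qp":17,"rw":82,"syo":97}
After op 3 (remove /f): {"qp":17,"rw":82,"syo":97}
After op 4 (add /syo 59): {"qp":17,"rw":82,"syo":59}
After op 5 (add /syo 48): {"qp":17,"rw":82,"syo":48}
After op 6 (replace /rw 27): {"qp":17,"rw":27,"syo":48}
After op 7 (replace /syo 49): {"qp":17,"rw":27,"syo":49}
After op 8 (replace /rw 23): {"qp":17,"rw":23,"syo":49}
After op 9 (add /il 45): {"il":45,"qp":17,"rw":23,"syo":49}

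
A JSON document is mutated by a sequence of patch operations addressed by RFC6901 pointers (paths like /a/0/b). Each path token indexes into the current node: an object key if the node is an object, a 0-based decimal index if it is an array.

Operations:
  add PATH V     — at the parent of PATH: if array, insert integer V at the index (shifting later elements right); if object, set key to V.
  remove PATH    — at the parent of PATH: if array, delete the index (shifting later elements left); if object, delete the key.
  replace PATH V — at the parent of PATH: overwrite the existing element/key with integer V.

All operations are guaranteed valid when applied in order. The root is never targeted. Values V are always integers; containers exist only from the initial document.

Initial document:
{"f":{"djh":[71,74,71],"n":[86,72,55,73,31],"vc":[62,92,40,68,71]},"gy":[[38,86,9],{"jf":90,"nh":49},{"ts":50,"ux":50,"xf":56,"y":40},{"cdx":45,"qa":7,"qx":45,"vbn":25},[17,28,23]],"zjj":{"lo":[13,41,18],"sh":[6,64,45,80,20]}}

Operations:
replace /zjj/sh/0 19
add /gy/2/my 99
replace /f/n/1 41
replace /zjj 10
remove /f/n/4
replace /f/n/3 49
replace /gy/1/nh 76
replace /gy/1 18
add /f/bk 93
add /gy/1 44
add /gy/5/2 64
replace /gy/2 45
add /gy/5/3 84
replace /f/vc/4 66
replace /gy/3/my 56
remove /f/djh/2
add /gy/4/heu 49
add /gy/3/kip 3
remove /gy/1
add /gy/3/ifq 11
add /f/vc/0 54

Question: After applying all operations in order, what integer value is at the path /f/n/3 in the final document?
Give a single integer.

Answer: 49

Derivation:
After op 1 (replace /zjj/sh/0 19): {"f":{"djh":[71,74,71],"n":[86,72,55,73,31],"vc":[62,92,40,68,71]},"gy":[[38,86,9],{"jf":90,"nh":49},{"ts":50,"ux":50,"xf":56,"y":40},{"cdx":45,"qa":7,"qx":45,"vbn":25},[17,28,23]],"zjj":{"lo":[13,41,18],"sh":[19,64,45,80,20]}}
After op 2 (add /gy/2/my 99): {"f":{"djh":[71,74,71],"n":[86,72,55,73,31],"vc":[62,92,40,68,71]},"gy":[[38,86,9],{"jf":90,"nh":49},{"my":99,"ts":50,"ux":50,"xf":56,"y":40},{"cdx":45,"qa":7,"qx":45,"vbn":25},[17,28,23]],"zjj":{"lo":[13,41,18],"sh":[19,64,45,80,20]}}
After op 3 (replace /f/n/1 41): {"f":{"djh":[71,74,71],"n":[86,41,55,73,31],"vc":[62,92,40,68,71]},"gy":[[38,86,9],{"jf":90,"nh":49},{"my":99,"ts":50,"ux":50,"xf":56,"y":40},{"cdx":45,"qa":7,"qx":45,"vbn":25},[17,28,23]],"zjj":{"lo":[13,41,18],"sh":[19,64,45,80,20]}}
After op 4 (replace /zjj 10): {"f":{"djh":[71,74,71],"n":[86,41,55,73,31],"vc":[62,92,40,68,71]},"gy":[[38,86,9],{"jf":90,"nh":49},{"my":99,"ts":50,"ux":50,"xf":56,"y":40},{"cdx":45,"qa":7,"qx":45,"vbn":25},[17,28,23]],"zjj":10}
After op 5 (remove /f/n/4): {"f":{"djh":[71,74,71],"n":[86,41,55,73],"vc":[62,92,40,68,71]},"gy":[[38,86,9],{"jf":90,"nh":49},{"my":99,"ts":50,"ux":50,"xf":56,"y":40},{"cdx":45,"qa":7,"qx":45,"vbn":25},[17,28,23]],"zjj":10}
After op 6 (replace /f/n/3 49): {"f":{"djh":[71,74,71],"n":[86,41,55,49],"vc":[62,92,40,68,71]},"gy":[[38,86,9],{"jf":90,"nh":49},{"my":99,"ts":50,"ux":50,"xf":56,"y":40},{"cdx":45,"qa":7,"qx":45,"vbn":25},[17,28,23]],"zjj":10}
After op 7 (replace /gy/1/nh 76): {"f":{"djh":[71,74,71],"n":[86,41,55,49],"vc":[62,92,40,68,71]},"gy":[[38,86,9],{"jf":90,"nh":76},{"my":99,"ts":50,"ux":50,"xf":56,"y":40},{"cdx":45,"qa":7,"qx":45,"vbn":25},[17,28,23]],"zjj":10}
After op 8 (replace /gy/1 18): {"f":{"djh":[71,74,71],"n":[86,41,55,49],"vc":[62,92,40,68,71]},"gy":[[38,86,9],18,{"my":99,"ts":50,"ux":50,"xf":56,"y":40},{"cdx":45,"qa":7,"qx":45,"vbn":25},[17,28,23]],"zjj":10}
After op 9 (add /f/bk 93): {"f":{"bk":93,"djh":[71,74,71],"n":[86,41,55,49],"vc":[62,92,40,68,71]},"gy":[[38,86,9],18,{"my":99,"ts":50,"ux":50,"xf":56,"y":40},{"cdx":45,"qa":7,"qx":45,"vbn":25},[17,28,23]],"zjj":10}
After op 10 (add /gy/1 44): {"f":{"bk":93,"djh":[71,74,71],"n":[86,41,55,49],"vc":[62,92,40,68,71]},"gy":[[38,86,9],44,18,{"my":99,"ts":50,"ux":50,"xf":56,"y":40},{"cdx":45,"qa":7,"qx":45,"vbn":25},[17,28,23]],"zjj":10}
After op 11 (add /gy/5/2 64): {"f":{"bk":93,"djh":[71,74,71],"n":[86,41,55,49],"vc":[62,92,40,68,71]},"gy":[[38,86,9],44,18,{"my":99,"ts":50,"ux":50,"xf":56,"y":40},{"cdx":45,"qa":7,"qx":45,"vbn":25},[17,28,64,23]],"zjj":10}
After op 12 (replace /gy/2 45): {"f":{"bk":93,"djh":[71,74,71],"n":[86,41,55,49],"vc":[62,92,40,68,71]},"gy":[[38,86,9],44,45,{"my":99,"ts":50,"ux":50,"xf":56,"y":40},{"cdx":45,"qa":7,"qx":45,"vbn":25},[17,28,64,23]],"zjj":10}
After op 13 (add /gy/5/3 84): {"f":{"bk":93,"djh":[71,74,71],"n":[86,41,55,49],"vc":[62,92,40,68,71]},"gy":[[38,86,9],44,45,{"my":99,"ts":50,"ux":50,"xf":56,"y":40},{"cdx":45,"qa":7,"qx":45,"vbn":25},[17,28,64,84,23]],"zjj":10}
After op 14 (replace /f/vc/4 66): {"f":{"bk":93,"djh":[71,74,71],"n":[86,41,55,49],"vc":[62,92,40,68,66]},"gy":[[38,86,9],44,45,{"my":99,"ts":50,"ux":50,"xf":56,"y":40},{"cdx":45,"qa":7,"qx":45,"vbn":25},[17,28,64,84,23]],"zjj":10}
After op 15 (replace /gy/3/my 56): {"f":{"bk":93,"djh":[71,74,71],"n":[86,41,55,49],"vc":[62,92,40,68,66]},"gy":[[38,86,9],44,45,{"my":56,"ts":50,"ux":50,"xf":56,"y":40},{"cdx":45,"qa":7,"qx":45,"vbn":25},[17,28,64,84,23]],"zjj":10}
After op 16 (remove /f/djh/2): {"f":{"bk":93,"djh":[71,74],"n":[86,41,55,49],"vc":[62,92,40,68,66]},"gy":[[38,86,9],44,45,{"my":56,"ts":50,"ux":50,"xf":56,"y":40},{"cdx":45,"qa":7,"qx":45,"vbn":25},[17,28,64,84,23]],"zjj":10}
After op 17 (add /gy/4/heu 49): {"f":{"bk":93,"djh":[71,74],"n":[86,41,55,49],"vc":[62,92,40,68,66]},"gy":[[38,86,9],44,45,{"my":56,"ts":50,"ux":50,"xf":56,"y":40},{"cdx":45,"heu":49,"qa":7,"qx":45,"vbn":25},[17,28,64,84,23]],"zjj":10}
After op 18 (add /gy/3/kip 3): {"f":{"bk":93,"djh":[71,74],"n":[86,41,55,49],"vc":[62,92,40,68,66]},"gy":[[38,86,9],44,45,{"kip":3,"my":56,"ts":50,"ux":50,"xf":56,"y":40},{"cdx":45,"heu":49,"qa":7,"qx":45,"vbn":25},[17,28,64,84,23]],"zjj":10}
After op 19 (remove /gy/1): {"f":{"bk":93,"djh":[71,74],"n":[86,41,55,49],"vc":[62,92,40,68,66]},"gy":[[38,86,9],45,{"kip":3,"my":56,"ts":50,"ux":50,"xf":56,"y":40},{"cdx":45,"heu":49,"qa":7,"qx":45,"vbn":25},[17,28,64,84,23]],"zjj":10}
After op 20 (add /gy/3/ifq 11): {"f":{"bk":93,"djh":[71,74],"n":[86,41,55,49],"vc":[62,92,40,68,66]},"gy":[[38,86,9],45,{"kip":3,"my":56,"ts":50,"ux":50,"xf":56,"y":40},{"cdx":45,"heu":49,"ifq":11,"qa":7,"qx":45,"vbn":25},[17,28,64,84,23]],"zjj":10}
After op 21 (add /f/vc/0 54): {"f":{"bk":93,"djh":[71,74],"n":[86,41,55,49],"vc":[54,62,92,40,68,66]},"gy":[[38,86,9],45,{"kip":3,"my":56,"ts":50,"ux":50,"xf":56,"y":40},{"cdx":45,"heu":49,"ifq":11,"qa":7,"qx":45,"vbn":25},[17,28,64,84,23]],"zjj":10}
Value at /f/n/3: 49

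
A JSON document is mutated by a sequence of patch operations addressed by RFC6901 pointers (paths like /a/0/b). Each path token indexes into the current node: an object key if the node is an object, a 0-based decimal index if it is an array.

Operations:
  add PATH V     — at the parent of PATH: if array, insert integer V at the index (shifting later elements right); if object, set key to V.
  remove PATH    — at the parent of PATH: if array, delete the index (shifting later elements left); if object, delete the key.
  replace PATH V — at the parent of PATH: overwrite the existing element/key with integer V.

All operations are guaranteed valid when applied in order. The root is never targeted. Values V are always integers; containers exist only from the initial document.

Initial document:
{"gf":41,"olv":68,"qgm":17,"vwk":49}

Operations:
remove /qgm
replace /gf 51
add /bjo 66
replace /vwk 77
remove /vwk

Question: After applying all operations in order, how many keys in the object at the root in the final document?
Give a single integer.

Answer: 3

Derivation:
After op 1 (remove /qgm): {"gf":41,"olv":68,"vwk":49}
After op 2 (replace /gf 51): {"gf":51,"olv":68,"vwk":49}
After op 3 (add /bjo 66): {"bjo":66,"gf":51,"olv":68,"vwk":49}
After op 4 (replace /vwk 77): {"bjo":66,"gf":51,"olv":68,"vwk":77}
After op 5 (remove /vwk): {"bjo":66,"gf":51,"olv":68}
Size at the root: 3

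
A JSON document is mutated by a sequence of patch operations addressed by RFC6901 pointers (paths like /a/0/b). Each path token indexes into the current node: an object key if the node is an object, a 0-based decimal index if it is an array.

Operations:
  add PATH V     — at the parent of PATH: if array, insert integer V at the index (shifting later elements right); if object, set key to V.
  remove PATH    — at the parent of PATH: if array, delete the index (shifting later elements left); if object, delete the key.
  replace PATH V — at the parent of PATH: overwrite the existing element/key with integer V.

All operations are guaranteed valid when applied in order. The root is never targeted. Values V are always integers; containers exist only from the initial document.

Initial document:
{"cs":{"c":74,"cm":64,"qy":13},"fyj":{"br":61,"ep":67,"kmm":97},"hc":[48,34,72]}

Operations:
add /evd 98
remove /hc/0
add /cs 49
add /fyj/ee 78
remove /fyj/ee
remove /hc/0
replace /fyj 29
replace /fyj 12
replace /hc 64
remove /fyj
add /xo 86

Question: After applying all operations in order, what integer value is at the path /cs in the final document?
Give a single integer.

After op 1 (add /evd 98): {"cs":{"c":74,"cm":64,"qy":13},"evd":98,"fyj":{"br":61,"ep":67,"kmm":97},"hc":[48,34,72]}
After op 2 (remove /hc/0): {"cs":{"c":74,"cm":64,"qy":13},"evd":98,"fyj":{"br":61,"ep":67,"kmm":97},"hc":[34,72]}
After op 3 (add /cs 49): {"cs":49,"evd":98,"fyj":{"br":61,"ep":67,"kmm":97},"hc":[34,72]}
After op 4 (add /fyj/ee 78): {"cs":49,"evd":98,"fyj":{"br":61,"ee":78,"ep":67,"kmm":97},"hc":[34,72]}
After op 5 (remove /fyj/ee): {"cs":49,"evd":98,"fyj":{"br":61,"ep":67,"kmm":97},"hc":[34,72]}
After op 6 (remove /hc/0): {"cs":49,"evd":98,"fyj":{"br":61,"ep":67,"kmm":97},"hc":[72]}
After op 7 (replace /fyj 29): {"cs":49,"evd":98,"fyj":29,"hc":[72]}
After op 8 (replace /fyj 12): {"cs":49,"evd":98,"fyj":12,"hc":[72]}
After op 9 (replace /hc 64): {"cs":49,"evd":98,"fyj":12,"hc":64}
After op 10 (remove /fyj): {"cs":49,"evd":98,"hc":64}
After op 11 (add /xo 86): {"cs":49,"evd":98,"hc":64,"xo":86}
Value at /cs: 49

Answer: 49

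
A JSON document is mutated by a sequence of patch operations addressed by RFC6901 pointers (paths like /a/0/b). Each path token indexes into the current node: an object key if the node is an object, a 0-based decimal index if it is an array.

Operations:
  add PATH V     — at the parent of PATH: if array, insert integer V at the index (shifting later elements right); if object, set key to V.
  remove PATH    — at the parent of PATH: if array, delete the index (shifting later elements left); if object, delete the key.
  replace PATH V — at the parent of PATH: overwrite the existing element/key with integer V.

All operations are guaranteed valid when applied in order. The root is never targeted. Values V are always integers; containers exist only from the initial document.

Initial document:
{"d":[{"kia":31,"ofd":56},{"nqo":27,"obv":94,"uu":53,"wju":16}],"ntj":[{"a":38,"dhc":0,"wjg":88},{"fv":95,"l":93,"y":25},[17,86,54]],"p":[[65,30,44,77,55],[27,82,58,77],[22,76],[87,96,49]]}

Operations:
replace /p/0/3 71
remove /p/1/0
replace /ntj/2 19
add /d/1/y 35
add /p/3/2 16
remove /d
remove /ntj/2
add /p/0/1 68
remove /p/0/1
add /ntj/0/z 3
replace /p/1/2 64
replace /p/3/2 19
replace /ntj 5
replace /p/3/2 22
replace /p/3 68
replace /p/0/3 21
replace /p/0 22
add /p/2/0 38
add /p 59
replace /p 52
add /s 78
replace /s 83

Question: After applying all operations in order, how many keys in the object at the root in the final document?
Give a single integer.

After op 1 (replace /p/0/3 71): {"d":[{"kia":31,"ofd":56},{"nqo":27,"obv":94,"uu":53,"wju":16}],"ntj":[{"a":38,"dhc":0,"wjg":88},{"fv":95,"l":93,"y":25},[17,86,54]],"p":[[65,30,44,71,55],[27,82,58,77],[22,76],[87,96,49]]}
After op 2 (remove /p/1/0): {"d":[{"kia":31,"ofd":56},{"nqo":27,"obv":94,"uu":53,"wju":16}],"ntj":[{"a":38,"dhc":0,"wjg":88},{"fv":95,"l":93,"y":25},[17,86,54]],"p":[[65,30,44,71,55],[82,58,77],[22,76],[87,96,49]]}
After op 3 (replace /ntj/2 19): {"d":[{"kia":31,"ofd":56},{"nqo":27,"obv":94,"uu":53,"wju":16}],"ntj":[{"a":38,"dhc":0,"wjg":88},{"fv":95,"l":93,"y":25},19],"p":[[65,30,44,71,55],[82,58,77],[22,76],[87,96,49]]}
After op 4 (add /d/1/y 35): {"d":[{"kia":31,"ofd":56},{"nqo":27,"obv":94,"uu":53,"wju":16,"y":35}],"ntj":[{"a":38,"dhc":0,"wjg":88},{"fv":95,"l":93,"y":25},19],"p":[[65,30,44,71,55],[82,58,77],[22,76],[87,96,49]]}
After op 5 (add /p/3/2 16): {"d":[{"kia":31,"ofd":56},{"nqo":27,"obv":94,"uu":53,"wju":16,"y":35}],"ntj":[{"a":38,"dhc":0,"wjg":88},{"fv":95,"l":93,"y":25},19],"p":[[65,30,44,71,55],[82,58,77],[22,76],[87,96,16,49]]}
After op 6 (remove /d): {"ntj":[{"a":38,"dhc":0,"wjg":88},{"fv":95,"l":93,"y":25},19],"p":[[65,30,44,71,55],[82,58,77],[22,76],[87,96,16,49]]}
After op 7 (remove /ntj/2): {"ntj":[{"a":38,"dhc":0,"wjg":88},{"fv":95,"l":93,"y":25}],"p":[[65,30,44,71,55],[82,58,77],[22,76],[87,96,16,49]]}
After op 8 (add /p/0/1 68): {"ntj":[{"a":38,"dhc":0,"wjg":88},{"fv":95,"l":93,"y":25}],"p":[[65,68,30,44,71,55],[82,58,77],[22,76],[87,96,16,49]]}
After op 9 (remove /p/0/1): {"ntj":[{"a":38,"dhc":0,"wjg":88},{"fv":95,"l":93,"y":25}],"p":[[65,30,44,71,55],[82,58,77],[22,76],[87,96,16,49]]}
After op 10 (add /ntj/0/z 3): {"ntj":[{"a":38,"dhc":0,"wjg":88,"z":3},{"fv":95,"l":93,"y":25}],"p":[[65,30,44,71,55],[82,58,77],[22,76],[87,96,16,49]]}
After op 11 (replace /p/1/2 64): {"ntj":[{"a":38,"dhc":0,"wjg":88,"z":3},{"fv":95,"l":93,"y":25}],"p":[[65,30,44,71,55],[82,58,64],[22,76],[87,96,16,49]]}
After op 12 (replace /p/3/2 19): {"ntj":[{"a":38,"dhc":0,"wjg":88,"z":3},{"fv":95,"l":93,"y":25}],"p":[[65,30,44,71,55],[82,58,64],[22,76],[87,96,19,49]]}
After op 13 (replace /ntj 5): {"ntj":5,"p":[[65,30,44,71,55],[82,58,64],[22,76],[87,96,19,49]]}
After op 14 (replace /p/3/2 22): {"ntj":5,"p":[[65,30,44,71,55],[82,58,64],[22,76],[87,96,22,49]]}
After op 15 (replace /p/3 68): {"ntj":5,"p":[[65,30,44,71,55],[82,58,64],[22,76],68]}
After op 16 (replace /p/0/3 21): {"ntj":5,"p":[[65,30,44,21,55],[82,58,64],[22,76],68]}
After op 17 (replace /p/0 22): {"ntj":5,"p":[22,[82,58,64],[22,76],68]}
After op 18 (add /p/2/0 38): {"ntj":5,"p":[22,[82,58,64],[38,22,76],68]}
After op 19 (add /p 59): {"ntj":5,"p":59}
After op 20 (replace /p 52): {"ntj":5,"p":52}
After op 21 (add /s 78): {"ntj":5,"p":52,"s":78}
After op 22 (replace /s 83): {"ntj":5,"p":52,"s":83}
Size at the root: 3

Answer: 3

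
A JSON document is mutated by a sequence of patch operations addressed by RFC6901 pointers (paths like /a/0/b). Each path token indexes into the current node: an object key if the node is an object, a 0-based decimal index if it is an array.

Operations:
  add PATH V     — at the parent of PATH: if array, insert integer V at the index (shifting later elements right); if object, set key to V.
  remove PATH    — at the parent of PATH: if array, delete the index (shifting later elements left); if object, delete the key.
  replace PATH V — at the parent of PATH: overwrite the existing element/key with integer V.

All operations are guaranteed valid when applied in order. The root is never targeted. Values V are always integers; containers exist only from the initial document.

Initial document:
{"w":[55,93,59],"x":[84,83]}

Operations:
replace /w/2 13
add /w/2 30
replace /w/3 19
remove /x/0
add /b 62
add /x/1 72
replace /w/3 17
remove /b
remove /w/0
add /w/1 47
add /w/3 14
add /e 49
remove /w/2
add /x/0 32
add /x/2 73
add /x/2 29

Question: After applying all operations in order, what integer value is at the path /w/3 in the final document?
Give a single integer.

After op 1 (replace /w/2 13): {"w":[55,93,13],"x":[84,83]}
After op 2 (add /w/2 30): {"w":[55,93,30,13],"x":[84,83]}
After op 3 (replace /w/3 19): {"w":[55,93,30,19],"x":[84,83]}
After op 4 (remove /x/0): {"w":[55,93,30,19],"x":[83]}
After op 5 (add /b 62): {"b":62,"w":[55,93,30,19],"x":[83]}
After op 6 (add /x/1 72): {"b":62,"w":[55,93,30,19],"x":[83,72]}
After op 7 (replace /w/3 17): {"b":62,"w":[55,93,30,17],"x":[83,72]}
After op 8 (remove /b): {"w":[55,93,30,17],"x":[83,72]}
After op 9 (remove /w/0): {"w":[93,30,17],"x":[83,72]}
After op 10 (add /w/1 47): {"w":[93,47,30,17],"x":[83,72]}
After op 11 (add /w/3 14): {"w":[93,47,30,14,17],"x":[83,72]}
After op 12 (add /e 49): {"e":49,"w":[93,47,30,14,17],"x":[83,72]}
After op 13 (remove /w/2): {"e":49,"w":[93,47,14,17],"x":[83,72]}
After op 14 (add /x/0 32): {"e":49,"w":[93,47,14,17],"x":[32,83,72]}
After op 15 (add /x/2 73): {"e":49,"w":[93,47,14,17],"x":[32,83,73,72]}
After op 16 (add /x/2 29): {"e":49,"w":[93,47,14,17],"x":[32,83,29,73,72]}
Value at /w/3: 17

Answer: 17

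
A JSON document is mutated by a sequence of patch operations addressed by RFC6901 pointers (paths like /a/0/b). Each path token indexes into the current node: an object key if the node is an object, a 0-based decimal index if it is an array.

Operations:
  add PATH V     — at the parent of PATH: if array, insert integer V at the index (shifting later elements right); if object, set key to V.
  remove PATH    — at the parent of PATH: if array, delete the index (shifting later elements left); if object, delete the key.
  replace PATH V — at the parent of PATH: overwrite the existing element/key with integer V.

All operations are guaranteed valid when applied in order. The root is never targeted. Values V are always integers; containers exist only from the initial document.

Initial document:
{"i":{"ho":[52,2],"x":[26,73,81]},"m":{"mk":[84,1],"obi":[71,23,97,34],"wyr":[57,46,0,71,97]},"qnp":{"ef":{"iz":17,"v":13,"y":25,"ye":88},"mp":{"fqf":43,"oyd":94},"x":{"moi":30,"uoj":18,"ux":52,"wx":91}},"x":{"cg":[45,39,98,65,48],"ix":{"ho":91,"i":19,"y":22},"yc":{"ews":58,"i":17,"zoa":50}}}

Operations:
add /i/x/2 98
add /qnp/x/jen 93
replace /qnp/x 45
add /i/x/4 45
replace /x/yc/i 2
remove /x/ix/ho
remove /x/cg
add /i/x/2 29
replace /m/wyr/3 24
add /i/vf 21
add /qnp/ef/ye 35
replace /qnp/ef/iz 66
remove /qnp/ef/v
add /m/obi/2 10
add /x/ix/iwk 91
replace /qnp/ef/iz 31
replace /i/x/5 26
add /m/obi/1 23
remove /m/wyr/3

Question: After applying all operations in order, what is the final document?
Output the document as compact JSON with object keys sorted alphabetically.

After op 1 (add /i/x/2 98): {"i":{"ho":[52,2],"x":[26,73,98,81]},"m":{"mk":[84,1],"obi":[71,23,97,34],"wyr":[57,46,0,71,97]},"qnp":{"ef":{"iz":17,"v":13,"y":25,"ye":88},"mp":{"fqf":43,"oyd":94},"x":{"moi":30,"uoj":18,"ux":52,"wx":91}},"x":{"cg":[45,39,98,65,48],"ix":{"ho":91,"i":19,"y":22},"yc":{"ews":58,"i":17,"zoa":50}}}
After op 2 (add /qnp/x/jen 93): {"i":{"ho":[52,2],"x":[26,73,98,81]},"m":{"mk":[84,1],"obi":[71,23,97,34],"wyr":[57,46,0,71,97]},"qnp":{"ef":{"iz":17,"v":13,"y":25,"ye":88},"mp":{"fqf":43,"oyd":94},"x":{"jen":93,"moi":30,"uoj":18,"ux":52,"wx":91}},"x":{"cg":[45,39,98,65,48],"ix":{"ho":91,"i":19,"y":22},"yc":{"ews":58,"i":17,"zoa":50}}}
After op 3 (replace /qnp/x 45): {"i":{"ho":[52,2],"x":[26,73,98,81]},"m":{"mk":[84,1],"obi":[71,23,97,34],"wyr":[57,46,0,71,97]},"qnp":{"ef":{"iz":17,"v":13,"y":25,"ye":88},"mp":{"fqf":43,"oyd":94},"x":45},"x":{"cg":[45,39,98,65,48],"ix":{"ho":91,"i":19,"y":22},"yc":{"ews":58,"i":17,"zoa":50}}}
After op 4 (add /i/x/4 45): {"i":{"ho":[52,2],"x":[26,73,98,81,45]},"m":{"mk":[84,1],"obi":[71,23,97,34],"wyr":[57,46,0,71,97]},"qnp":{"ef":{"iz":17,"v":13,"y":25,"ye":88},"mp":{"fqf":43,"oyd":94},"x":45},"x":{"cg":[45,39,98,65,48],"ix":{"ho":91,"i":19,"y":22},"yc":{"ews":58,"i":17,"zoa":50}}}
After op 5 (replace /x/yc/i 2): {"i":{"ho":[52,2],"x":[26,73,98,81,45]},"m":{"mk":[84,1],"obi":[71,23,97,34],"wyr":[57,46,0,71,97]},"qnp":{"ef":{"iz":17,"v":13,"y":25,"ye":88},"mp":{"fqf":43,"oyd":94},"x":45},"x":{"cg":[45,39,98,65,48],"ix":{"ho":91,"i":19,"y":22},"yc":{"ews":58,"i":2,"zoa":50}}}
After op 6 (remove /x/ix/ho): {"i":{"ho":[52,2],"x":[26,73,98,81,45]},"m":{"mk":[84,1],"obi":[71,23,97,34],"wyr":[57,46,0,71,97]},"qnp":{"ef":{"iz":17,"v":13,"y":25,"ye":88},"mp":{"fqf":43,"oyd":94},"x":45},"x":{"cg":[45,39,98,65,48],"ix":{"i":19,"y":22},"yc":{"ews":58,"i":2,"zoa":50}}}
After op 7 (remove /x/cg): {"i":{"ho":[52,2],"x":[26,73,98,81,45]},"m":{"mk":[84,1],"obi":[71,23,97,34],"wyr":[57,46,0,71,97]},"qnp":{"ef":{"iz":17,"v":13,"y":25,"ye":88},"mp":{"fqf":43,"oyd":94},"x":45},"x":{"ix":{"i":19,"y":22},"yc":{"ews":58,"i":2,"zoa":50}}}
After op 8 (add /i/x/2 29): {"i":{"ho":[52,2],"x":[26,73,29,98,81,45]},"m":{"mk":[84,1],"obi":[71,23,97,34],"wyr":[57,46,0,71,97]},"qnp":{"ef":{"iz":17,"v":13,"y":25,"ye":88},"mp":{"fqf":43,"oyd":94},"x":45},"x":{"ix":{"i":19,"y":22},"yc":{"ews":58,"i":2,"zoa":50}}}
After op 9 (replace /m/wyr/3 24): {"i":{"ho":[52,2],"x":[26,73,29,98,81,45]},"m":{"mk":[84,1],"obi":[71,23,97,34],"wyr":[57,46,0,24,97]},"qnp":{"ef":{"iz":17,"v":13,"y":25,"ye":88},"mp":{"fqf":43,"oyd":94},"x":45},"x":{"ix":{"i":19,"y":22},"yc":{"ews":58,"i":2,"zoa":50}}}
After op 10 (add /i/vf 21): {"i":{"ho":[52,2],"vf":21,"x":[26,73,29,98,81,45]},"m":{"mk":[84,1],"obi":[71,23,97,34],"wyr":[57,46,0,24,97]},"qnp":{"ef":{"iz":17,"v":13,"y":25,"ye":88},"mp":{"fqf":43,"oyd":94},"x":45},"x":{"ix":{"i":19,"y":22},"yc":{"ews":58,"i":2,"zoa":50}}}
After op 11 (add /qnp/ef/ye 35): {"i":{"ho":[52,2],"vf":21,"x":[26,73,29,98,81,45]},"m":{"mk":[84,1],"obi":[71,23,97,34],"wyr":[57,46,0,24,97]},"qnp":{"ef":{"iz":17,"v":13,"y":25,"ye":35},"mp":{"fqf":43,"oyd":94},"x":45},"x":{"ix":{"i":19,"y":22},"yc":{"ews":58,"i":2,"zoa":50}}}
After op 12 (replace /qnp/ef/iz 66): {"i":{"ho":[52,2],"vf":21,"x":[26,73,29,98,81,45]},"m":{"mk":[84,1],"obi":[71,23,97,34],"wyr":[57,46,0,24,97]},"qnp":{"ef":{"iz":66,"v":13,"y":25,"ye":35},"mp":{"fqf":43,"oyd":94},"x":45},"x":{"ix":{"i":19,"y":22},"yc":{"ews":58,"i":2,"zoa":50}}}
After op 13 (remove /qnp/ef/v): {"i":{"ho":[52,2],"vf":21,"x":[26,73,29,98,81,45]},"m":{"mk":[84,1],"obi":[71,23,97,34],"wyr":[57,46,0,24,97]},"qnp":{"ef":{"iz":66,"y":25,"ye":35},"mp":{"fqf":43,"oyd":94},"x":45},"x":{"ix":{"i":19,"y":22},"yc":{"ews":58,"i":2,"zoa":50}}}
After op 14 (add /m/obi/2 10): {"i":{"ho":[52,2],"vf":21,"x":[26,73,29,98,81,45]},"m":{"mk":[84,1],"obi":[71,23,10,97,34],"wyr":[57,46,0,24,97]},"qnp":{"ef":{"iz":66,"y":25,"ye":35},"mp":{"fqf":43,"oyd":94},"x":45},"x":{"ix":{"i":19,"y":22},"yc":{"ews":58,"i":2,"zoa":50}}}
After op 15 (add /x/ix/iwk 91): {"i":{"ho":[52,2],"vf":21,"x":[26,73,29,98,81,45]},"m":{"mk":[84,1],"obi":[71,23,10,97,34],"wyr":[57,46,0,24,97]},"qnp":{"ef":{"iz":66,"y":25,"ye":35},"mp":{"fqf":43,"oyd":94},"x":45},"x":{"ix":{"i":19,"iwk":91,"y":22},"yc":{"ews":58,"i":2,"zoa":50}}}
After op 16 (replace /qnp/ef/iz 31): {"i":{"ho":[52,2],"vf":21,"x":[26,73,29,98,81,45]},"m":{"mk":[84,1],"obi":[71,23,10,97,34],"wyr":[57,46,0,24,97]},"qnp":{"ef":{"iz":31,"y":25,"ye":35},"mp":{"fqf":43,"oyd":94},"x":45},"x":{"ix":{"i":19,"iwk":91,"y":22},"yc":{"ews":58,"i":2,"zoa":50}}}
After op 17 (replace /i/x/5 26): {"i":{"ho":[52,2],"vf":21,"x":[26,73,29,98,81,26]},"m":{"mk":[84,1],"obi":[71,23,10,97,34],"wyr":[57,46,0,24,97]},"qnp":{"ef":{"iz":31,"y":25,"ye":35},"mp":{"fqf":43,"oyd":94},"x":45},"x":{"ix":{"i":19,"iwk":91,"y":22},"yc":{"ews":58,"i":2,"zoa":50}}}
After op 18 (add /m/obi/1 23): {"i":{"ho":[52,2],"vf":21,"x":[26,73,29,98,81,26]},"m":{"mk":[84,1],"obi":[71,23,23,10,97,34],"wyr":[57,46,0,24,97]},"qnp":{"ef":{"iz":31,"y":25,"ye":35},"mp":{"fqf":43,"oyd":94},"x":45},"x":{"ix":{"i":19,"iwk":91,"y":22},"yc":{"ews":58,"i":2,"zoa":50}}}
After op 19 (remove /m/wyr/3): {"i":{"ho":[52,2],"vf":21,"x":[26,73,29,98,81,26]},"m":{"mk":[84,1],"obi":[71,23,23,10,97,34],"wyr":[57,46,0,97]},"qnp":{"ef":{"iz":31,"y":25,"ye":35},"mp":{"fqf":43,"oyd":94},"x":45},"x":{"ix":{"i":19,"iwk":91,"y":22},"yc":{"ews":58,"i":2,"zoa":50}}}

Answer: {"i":{"ho":[52,2],"vf":21,"x":[26,73,29,98,81,26]},"m":{"mk":[84,1],"obi":[71,23,23,10,97,34],"wyr":[57,46,0,97]},"qnp":{"ef":{"iz":31,"y":25,"ye":35},"mp":{"fqf":43,"oyd":94},"x":45},"x":{"ix":{"i":19,"iwk":91,"y":22},"yc":{"ews":58,"i":2,"zoa":50}}}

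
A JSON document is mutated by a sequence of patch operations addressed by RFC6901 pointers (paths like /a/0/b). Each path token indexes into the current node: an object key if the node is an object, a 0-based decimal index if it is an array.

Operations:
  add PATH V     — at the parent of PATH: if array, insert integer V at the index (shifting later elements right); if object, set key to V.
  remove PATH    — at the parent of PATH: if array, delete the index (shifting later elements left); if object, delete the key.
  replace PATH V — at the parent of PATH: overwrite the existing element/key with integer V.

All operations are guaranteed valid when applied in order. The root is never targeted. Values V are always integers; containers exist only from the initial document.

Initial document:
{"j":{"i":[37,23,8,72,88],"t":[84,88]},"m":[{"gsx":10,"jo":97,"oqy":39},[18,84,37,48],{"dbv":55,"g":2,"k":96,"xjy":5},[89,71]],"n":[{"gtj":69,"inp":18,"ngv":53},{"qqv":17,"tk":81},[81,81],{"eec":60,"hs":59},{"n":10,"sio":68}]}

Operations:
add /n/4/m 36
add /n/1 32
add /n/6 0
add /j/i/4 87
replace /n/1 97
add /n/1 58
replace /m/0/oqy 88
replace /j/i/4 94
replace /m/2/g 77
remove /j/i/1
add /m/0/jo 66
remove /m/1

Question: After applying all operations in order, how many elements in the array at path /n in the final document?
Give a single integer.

After op 1 (add /n/4/m 36): {"j":{"i":[37,23,8,72,88],"t":[84,88]},"m":[{"gsx":10,"jo":97,"oqy":39},[18,84,37,48],{"dbv":55,"g":2,"k":96,"xjy":5},[89,71]],"n":[{"gtj":69,"inp":18,"ngv":53},{"qqv":17,"tk":81},[81,81],{"eec":60,"hs":59},{"m":36,"n":10,"sio":68}]}
After op 2 (add /n/1 32): {"j":{"i":[37,23,8,72,88],"t":[84,88]},"m":[{"gsx":10,"jo":97,"oqy":39},[18,84,37,48],{"dbv":55,"g":2,"k":96,"xjy":5},[89,71]],"n":[{"gtj":69,"inp":18,"ngv":53},32,{"qqv":17,"tk":81},[81,81],{"eec":60,"hs":59},{"m":36,"n":10,"sio":68}]}
After op 3 (add /n/6 0): {"j":{"i":[37,23,8,72,88],"t":[84,88]},"m":[{"gsx":10,"jo":97,"oqy":39},[18,84,37,48],{"dbv":55,"g":2,"k":96,"xjy":5},[89,71]],"n":[{"gtj":69,"inp":18,"ngv":53},32,{"qqv":17,"tk":81},[81,81],{"eec":60,"hs":59},{"m":36,"n":10,"sio":68},0]}
After op 4 (add /j/i/4 87): {"j":{"i":[37,23,8,72,87,88],"t":[84,88]},"m":[{"gsx":10,"jo":97,"oqy":39},[18,84,37,48],{"dbv":55,"g":2,"k":96,"xjy":5},[89,71]],"n":[{"gtj":69,"inp":18,"ngv":53},32,{"qqv":17,"tk":81},[81,81],{"eec":60,"hs":59},{"m":36,"n":10,"sio":68},0]}
After op 5 (replace /n/1 97): {"j":{"i":[37,23,8,72,87,88],"t":[84,88]},"m":[{"gsx":10,"jo":97,"oqy":39},[18,84,37,48],{"dbv":55,"g":2,"k":96,"xjy":5},[89,71]],"n":[{"gtj":69,"inp":18,"ngv":53},97,{"qqv":17,"tk":81},[81,81],{"eec":60,"hs":59},{"m":36,"n":10,"sio":68},0]}
After op 6 (add /n/1 58): {"j":{"i":[37,23,8,72,87,88],"t":[84,88]},"m":[{"gsx":10,"jo":97,"oqy":39},[18,84,37,48],{"dbv":55,"g":2,"k":96,"xjy":5},[89,71]],"n":[{"gtj":69,"inp":18,"ngv":53},58,97,{"qqv":17,"tk":81},[81,81],{"eec":60,"hs":59},{"m":36,"n":10,"sio":68},0]}
After op 7 (replace /m/0/oqy 88): {"j":{"i":[37,23,8,72,87,88],"t":[84,88]},"m":[{"gsx":10,"jo":97,"oqy":88},[18,84,37,48],{"dbv":55,"g":2,"k":96,"xjy":5},[89,71]],"n":[{"gtj":69,"inp":18,"ngv":53},58,97,{"qqv":17,"tk":81},[81,81],{"eec":60,"hs":59},{"m":36,"n":10,"sio":68},0]}
After op 8 (replace /j/i/4 94): {"j":{"i":[37,23,8,72,94,88],"t":[84,88]},"m":[{"gsx":10,"jo":97,"oqy":88},[18,84,37,48],{"dbv":55,"g":2,"k":96,"xjy":5},[89,71]],"n":[{"gtj":69,"inp":18,"ngv":53},58,97,{"qqv":17,"tk":81},[81,81],{"eec":60,"hs":59},{"m":36,"n":10,"sio":68},0]}
After op 9 (replace /m/2/g 77): {"j":{"i":[37,23,8,72,94,88],"t":[84,88]},"m":[{"gsx":10,"jo":97,"oqy":88},[18,84,37,48],{"dbv":55,"g":77,"k":96,"xjy":5},[89,71]],"n":[{"gtj":69,"inp":18,"ngv":53},58,97,{"qqv":17,"tk":81},[81,81],{"eec":60,"hs":59},{"m":36,"n":10,"sio":68},0]}
After op 10 (remove /j/i/1): {"j":{"i":[37,8,72,94,88],"t":[84,88]},"m":[{"gsx":10,"jo":97,"oqy":88},[18,84,37,48],{"dbv":55,"g":77,"k":96,"xjy":5},[89,71]],"n":[{"gtj":69,"inp":18,"ngv":53},58,97,{"qqv":17,"tk":81},[81,81],{"eec":60,"hs":59},{"m":36,"n":10,"sio":68},0]}
After op 11 (add /m/0/jo 66): {"j":{"i":[37,8,72,94,88],"t":[84,88]},"m":[{"gsx":10,"jo":66,"oqy":88},[18,84,37,48],{"dbv":55,"g":77,"k":96,"xjy":5},[89,71]],"n":[{"gtj":69,"inp":18,"ngv":53},58,97,{"qqv":17,"tk":81},[81,81],{"eec":60,"hs":59},{"m":36,"n":10,"sio":68},0]}
After op 12 (remove /m/1): {"j":{"i":[37,8,72,94,88],"t":[84,88]},"m":[{"gsx":10,"jo":66,"oqy":88},{"dbv":55,"g":77,"k":96,"xjy":5},[89,71]],"n":[{"gtj":69,"inp":18,"ngv":53},58,97,{"qqv":17,"tk":81},[81,81],{"eec":60,"hs":59},{"m":36,"n":10,"sio":68},0]}
Size at path /n: 8

Answer: 8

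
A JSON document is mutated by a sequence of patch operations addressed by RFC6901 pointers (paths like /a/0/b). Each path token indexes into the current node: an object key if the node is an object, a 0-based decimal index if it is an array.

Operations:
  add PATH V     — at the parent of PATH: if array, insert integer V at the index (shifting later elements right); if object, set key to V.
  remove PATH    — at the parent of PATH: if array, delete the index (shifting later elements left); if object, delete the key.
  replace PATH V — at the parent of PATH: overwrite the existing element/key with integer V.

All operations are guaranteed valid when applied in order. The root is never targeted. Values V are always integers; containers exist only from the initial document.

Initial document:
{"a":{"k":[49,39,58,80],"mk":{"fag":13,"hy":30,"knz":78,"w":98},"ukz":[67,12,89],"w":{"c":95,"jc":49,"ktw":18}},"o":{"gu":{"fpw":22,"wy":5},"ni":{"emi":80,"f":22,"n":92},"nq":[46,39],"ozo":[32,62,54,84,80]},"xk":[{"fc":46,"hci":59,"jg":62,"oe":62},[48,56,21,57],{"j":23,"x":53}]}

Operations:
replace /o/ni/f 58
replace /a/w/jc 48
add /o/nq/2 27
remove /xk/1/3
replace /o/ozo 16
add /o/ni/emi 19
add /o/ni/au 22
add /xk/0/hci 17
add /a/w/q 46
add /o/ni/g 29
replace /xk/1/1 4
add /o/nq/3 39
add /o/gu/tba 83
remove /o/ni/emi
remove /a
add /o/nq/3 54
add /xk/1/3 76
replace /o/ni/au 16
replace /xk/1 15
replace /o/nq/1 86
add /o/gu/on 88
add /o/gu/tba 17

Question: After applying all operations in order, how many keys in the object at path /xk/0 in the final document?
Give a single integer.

Answer: 4

Derivation:
After op 1 (replace /o/ni/f 58): {"a":{"k":[49,39,58,80],"mk":{"fag":13,"hy":30,"knz":78,"w":98},"ukz":[67,12,89],"w":{"c":95,"jc":49,"ktw":18}},"o":{"gu":{"fpw":22,"wy":5},"ni":{"emi":80,"f":58,"n":92},"nq":[46,39],"ozo":[32,62,54,84,80]},"xk":[{"fc":46,"hci":59,"jg":62,"oe":62},[48,56,21,57],{"j":23,"x":53}]}
After op 2 (replace /a/w/jc 48): {"a":{"k":[49,39,58,80],"mk":{"fag":13,"hy":30,"knz":78,"w":98},"ukz":[67,12,89],"w":{"c":95,"jc":48,"ktw":18}},"o":{"gu":{"fpw":22,"wy":5},"ni":{"emi":80,"f":58,"n":92},"nq":[46,39],"ozo":[32,62,54,84,80]},"xk":[{"fc":46,"hci":59,"jg":62,"oe":62},[48,56,21,57],{"j":23,"x":53}]}
After op 3 (add /o/nq/2 27): {"a":{"k":[49,39,58,80],"mk":{"fag":13,"hy":30,"knz":78,"w":98},"ukz":[67,12,89],"w":{"c":95,"jc":48,"ktw":18}},"o":{"gu":{"fpw":22,"wy":5},"ni":{"emi":80,"f":58,"n":92},"nq":[46,39,27],"ozo":[32,62,54,84,80]},"xk":[{"fc":46,"hci":59,"jg":62,"oe":62},[48,56,21,57],{"j":23,"x":53}]}
After op 4 (remove /xk/1/3): {"a":{"k":[49,39,58,80],"mk":{"fag":13,"hy":30,"knz":78,"w":98},"ukz":[67,12,89],"w":{"c":95,"jc":48,"ktw":18}},"o":{"gu":{"fpw":22,"wy":5},"ni":{"emi":80,"f":58,"n":92},"nq":[46,39,27],"ozo":[32,62,54,84,80]},"xk":[{"fc":46,"hci":59,"jg":62,"oe":62},[48,56,21],{"j":23,"x":53}]}
After op 5 (replace /o/ozo 16): {"a":{"k":[49,39,58,80],"mk":{"fag":13,"hy":30,"knz":78,"w":98},"ukz":[67,12,89],"w":{"c":95,"jc":48,"ktw":18}},"o":{"gu":{"fpw":22,"wy":5},"ni":{"emi":80,"f":58,"n":92},"nq":[46,39,27],"ozo":16},"xk":[{"fc":46,"hci":59,"jg":62,"oe":62},[48,56,21],{"j":23,"x":53}]}
After op 6 (add /o/ni/emi 19): {"a":{"k":[49,39,58,80],"mk":{"fag":13,"hy":30,"knz":78,"w":98},"ukz":[67,12,89],"w":{"c":95,"jc":48,"ktw":18}},"o":{"gu":{"fpw":22,"wy":5},"ni":{"emi":19,"f":58,"n":92},"nq":[46,39,27],"ozo":16},"xk":[{"fc":46,"hci":59,"jg":62,"oe":62},[48,56,21],{"j":23,"x":53}]}
After op 7 (add /o/ni/au 22): {"a":{"k":[49,39,58,80],"mk":{"fag":13,"hy":30,"knz":78,"w":98},"ukz":[67,12,89],"w":{"c":95,"jc":48,"ktw":18}},"o":{"gu":{"fpw":22,"wy":5},"ni":{"au":22,"emi":19,"f":58,"n":92},"nq":[46,39,27],"ozo":16},"xk":[{"fc":46,"hci":59,"jg":62,"oe":62},[48,56,21],{"j":23,"x":53}]}
After op 8 (add /xk/0/hci 17): {"a":{"k":[49,39,58,80],"mk":{"fag":13,"hy":30,"knz":78,"w":98},"ukz":[67,12,89],"w":{"c":95,"jc":48,"ktw":18}},"o":{"gu":{"fpw":22,"wy":5},"ni":{"au":22,"emi":19,"f":58,"n":92},"nq":[46,39,27],"ozo":16},"xk":[{"fc":46,"hci":17,"jg":62,"oe":62},[48,56,21],{"j":23,"x":53}]}
After op 9 (add /a/w/q 46): {"a":{"k":[49,39,58,80],"mk":{"fag":13,"hy":30,"knz":78,"w":98},"ukz":[67,12,89],"w":{"c":95,"jc":48,"ktw":18,"q":46}},"o":{"gu":{"fpw":22,"wy":5},"ni":{"au":22,"emi":19,"f":58,"n":92},"nq":[46,39,27],"ozo":16},"xk":[{"fc":46,"hci":17,"jg":62,"oe":62},[48,56,21],{"j":23,"x":53}]}
After op 10 (add /o/ni/g 29): {"a":{"k":[49,39,58,80],"mk":{"fag":13,"hy":30,"knz":78,"w":98},"ukz":[67,12,89],"w":{"c":95,"jc":48,"ktw":18,"q":46}},"o":{"gu":{"fpw":22,"wy":5},"ni":{"au":22,"emi":19,"f":58,"g":29,"n":92},"nq":[46,39,27],"ozo":16},"xk":[{"fc":46,"hci":17,"jg":62,"oe":62},[48,56,21],{"j":23,"x":53}]}
After op 11 (replace /xk/1/1 4): {"a":{"k":[49,39,58,80],"mk":{"fag":13,"hy":30,"knz":78,"w":98},"ukz":[67,12,89],"w":{"c":95,"jc":48,"ktw":18,"q":46}},"o":{"gu":{"fpw":22,"wy":5},"ni":{"au":22,"emi":19,"f":58,"g":29,"n":92},"nq":[46,39,27],"ozo":16},"xk":[{"fc":46,"hci":17,"jg":62,"oe":62},[48,4,21],{"j":23,"x":53}]}
After op 12 (add /o/nq/3 39): {"a":{"k":[49,39,58,80],"mk":{"fag":13,"hy":30,"knz":78,"w":98},"ukz":[67,12,89],"w":{"c":95,"jc":48,"ktw":18,"q":46}},"o":{"gu":{"fpw":22,"wy":5},"ni":{"au":22,"emi":19,"f":58,"g":29,"n":92},"nq":[46,39,27,39],"ozo":16},"xk":[{"fc":46,"hci":17,"jg":62,"oe":62},[48,4,21],{"j":23,"x":53}]}
After op 13 (add /o/gu/tba 83): {"a":{"k":[49,39,58,80],"mk":{"fag":13,"hy":30,"knz":78,"w":98},"ukz":[67,12,89],"w":{"c":95,"jc":48,"ktw":18,"q":46}},"o":{"gu":{"fpw":22,"tba":83,"wy":5},"ni":{"au":22,"emi":19,"f":58,"g":29,"n":92},"nq":[46,39,27,39],"ozo":16},"xk":[{"fc":46,"hci":17,"jg":62,"oe":62},[48,4,21],{"j":23,"x":53}]}
After op 14 (remove /o/ni/emi): {"a":{"k":[49,39,58,80],"mk":{"fag":13,"hy":30,"knz":78,"w":98},"ukz":[67,12,89],"w":{"c":95,"jc":48,"ktw":18,"q":46}},"o":{"gu":{"fpw":22,"tba":83,"wy":5},"ni":{"au":22,"f":58,"g":29,"n":92},"nq":[46,39,27,39],"ozo":16},"xk":[{"fc":46,"hci":17,"jg":62,"oe":62},[48,4,21],{"j":23,"x":53}]}
After op 15 (remove /a): {"o":{"gu":{"fpw":22,"tba":83,"wy":5},"ni":{"au":22,"f":58,"g":29,"n":92},"nq":[46,39,27,39],"ozo":16},"xk":[{"fc":46,"hci":17,"jg":62,"oe":62},[48,4,21],{"j":23,"x":53}]}
After op 16 (add /o/nq/3 54): {"o":{"gu":{"fpw":22,"tba":83,"wy":5},"ni":{"au":22,"f":58,"g":29,"n":92},"nq":[46,39,27,54,39],"ozo":16},"xk":[{"fc":46,"hci":17,"jg":62,"oe":62},[48,4,21],{"j":23,"x":53}]}
After op 17 (add /xk/1/3 76): {"o":{"gu":{"fpw":22,"tba":83,"wy":5},"ni":{"au":22,"f":58,"g":29,"n":92},"nq":[46,39,27,54,39],"ozo":16},"xk":[{"fc":46,"hci":17,"jg":62,"oe":62},[48,4,21,76],{"j":23,"x":53}]}
After op 18 (replace /o/ni/au 16): {"o":{"gu":{"fpw":22,"tba":83,"wy":5},"ni":{"au":16,"f":58,"g":29,"n":92},"nq":[46,39,27,54,39],"ozo":16},"xk":[{"fc":46,"hci":17,"jg":62,"oe":62},[48,4,21,76],{"j":23,"x":53}]}
After op 19 (replace /xk/1 15): {"o":{"gu":{"fpw":22,"tba":83,"wy":5},"ni":{"au":16,"f":58,"g":29,"n":92},"nq":[46,39,27,54,39],"ozo":16},"xk":[{"fc":46,"hci":17,"jg":62,"oe":62},15,{"j":23,"x":53}]}
After op 20 (replace /o/nq/1 86): {"o":{"gu":{"fpw":22,"tba":83,"wy":5},"ni":{"au":16,"f":58,"g":29,"n":92},"nq":[46,86,27,54,39],"ozo":16},"xk":[{"fc":46,"hci":17,"jg":62,"oe":62},15,{"j":23,"x":53}]}
After op 21 (add /o/gu/on 88): {"o":{"gu":{"fpw":22,"on":88,"tba":83,"wy":5},"ni":{"au":16,"f":58,"g":29,"n":92},"nq":[46,86,27,54,39],"ozo":16},"xk":[{"fc":46,"hci":17,"jg":62,"oe":62},15,{"j":23,"x":53}]}
After op 22 (add /o/gu/tba 17): {"o":{"gu":{"fpw":22,"on":88,"tba":17,"wy":5},"ni":{"au":16,"f":58,"g":29,"n":92},"nq":[46,86,27,54,39],"ozo":16},"xk":[{"fc":46,"hci":17,"jg":62,"oe":62},15,{"j":23,"x":53}]}
Size at path /xk/0: 4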